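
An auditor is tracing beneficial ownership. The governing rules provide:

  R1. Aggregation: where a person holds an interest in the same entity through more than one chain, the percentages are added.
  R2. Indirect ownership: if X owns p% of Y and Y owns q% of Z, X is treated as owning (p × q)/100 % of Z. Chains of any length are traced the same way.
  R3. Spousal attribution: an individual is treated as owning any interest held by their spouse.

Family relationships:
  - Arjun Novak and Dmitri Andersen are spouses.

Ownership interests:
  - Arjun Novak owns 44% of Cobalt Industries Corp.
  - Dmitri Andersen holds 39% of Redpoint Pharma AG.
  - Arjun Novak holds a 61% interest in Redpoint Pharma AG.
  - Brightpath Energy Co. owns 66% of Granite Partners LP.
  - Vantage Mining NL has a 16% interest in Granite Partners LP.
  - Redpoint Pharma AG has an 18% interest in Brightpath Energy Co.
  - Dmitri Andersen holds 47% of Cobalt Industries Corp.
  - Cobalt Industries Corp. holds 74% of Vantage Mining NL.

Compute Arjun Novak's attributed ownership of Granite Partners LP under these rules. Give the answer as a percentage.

22.6544%

By spousal attribution (R3), Arjun Novak is treated as also owning Dmitri Andersen's interest in Redpoint Pharma AG, giving 61% + 39% = 100%.
By spousal attribution (R3), Arjun Novak is treated as also owning Dmitri Andersen's interest in Cobalt Industries Corp, giving 44% + 47% = 91%.
Chain via Redpoint Pharma AG → Brightpath Energy Co. (R2): 100% × 18% × 66% = 11.88% of Granite Partners LP.
Chain via Cobalt Industries Corp. → Vantage Mining NL (R2): 91% × 74% × 16% = 10.7744% of Granite Partners LP.
Aggregating (R1): 11.88% + 10.7744% = 22.6544%.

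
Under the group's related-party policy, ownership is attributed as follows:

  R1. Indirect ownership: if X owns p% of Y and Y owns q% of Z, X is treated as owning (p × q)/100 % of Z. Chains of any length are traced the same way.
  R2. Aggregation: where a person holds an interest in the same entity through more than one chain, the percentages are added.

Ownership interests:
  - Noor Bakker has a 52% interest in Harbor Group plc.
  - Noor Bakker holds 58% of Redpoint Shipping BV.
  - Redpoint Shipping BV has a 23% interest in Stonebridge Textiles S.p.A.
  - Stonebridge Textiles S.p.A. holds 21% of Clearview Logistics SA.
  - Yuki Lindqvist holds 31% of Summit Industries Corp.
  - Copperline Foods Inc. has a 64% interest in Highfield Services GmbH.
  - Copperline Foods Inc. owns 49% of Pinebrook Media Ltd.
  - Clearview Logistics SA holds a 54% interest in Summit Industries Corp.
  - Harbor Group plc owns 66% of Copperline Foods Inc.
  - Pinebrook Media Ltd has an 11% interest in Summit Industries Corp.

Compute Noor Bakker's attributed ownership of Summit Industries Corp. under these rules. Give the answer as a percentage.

3.362604%

Chain via Harbor Group plc → Copperline Foods Inc. → Pinebrook Media Ltd (R1): 52% × 66% × 49% × 11% = 1.849848% of Summit Industries Corp.
Chain via Redpoint Shipping BV → Stonebridge Textiles S.p.A. → Clearview Logistics SA (R1): 58% × 23% × 21% × 54% = 1.512756% of Summit Industries Corp.
Aggregating (R2): 1.849848% + 1.512756% = 3.362604%.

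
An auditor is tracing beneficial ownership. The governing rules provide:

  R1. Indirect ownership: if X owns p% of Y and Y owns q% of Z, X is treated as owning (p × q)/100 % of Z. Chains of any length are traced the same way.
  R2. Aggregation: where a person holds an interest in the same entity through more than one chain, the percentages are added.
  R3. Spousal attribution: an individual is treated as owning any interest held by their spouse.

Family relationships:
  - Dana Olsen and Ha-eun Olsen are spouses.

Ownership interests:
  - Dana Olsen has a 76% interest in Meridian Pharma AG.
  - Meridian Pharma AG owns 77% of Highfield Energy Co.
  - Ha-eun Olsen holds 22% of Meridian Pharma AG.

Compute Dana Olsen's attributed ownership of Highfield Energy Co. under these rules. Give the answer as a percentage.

75.46%

By spousal attribution (R3), Dana Olsen is treated as also owning Ha-eun Olsen's interest in Meridian Pharma AG, giving 76% + 22% = 98%.
Chain via Meridian Pharma AG (R1): 98% × 77% = 75.46% of Highfield Energy Co.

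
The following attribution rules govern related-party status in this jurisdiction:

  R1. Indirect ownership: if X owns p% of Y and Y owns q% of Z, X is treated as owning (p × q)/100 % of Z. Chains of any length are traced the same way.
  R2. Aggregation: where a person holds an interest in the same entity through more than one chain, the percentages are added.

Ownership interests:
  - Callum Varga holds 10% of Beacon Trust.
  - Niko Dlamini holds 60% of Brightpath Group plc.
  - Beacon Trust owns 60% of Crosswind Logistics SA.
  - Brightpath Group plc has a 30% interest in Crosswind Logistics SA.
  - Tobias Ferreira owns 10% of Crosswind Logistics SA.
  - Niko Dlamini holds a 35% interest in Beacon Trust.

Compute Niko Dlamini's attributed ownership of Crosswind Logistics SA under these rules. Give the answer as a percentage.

Chain via Brightpath Group plc (R1): 60% × 30% = 18% of Crosswind Logistics SA.
Chain via Beacon Trust (R1): 35% × 60% = 21% of Crosswind Logistics SA.
Aggregating (R2): 18% + 21% = 39%.

39%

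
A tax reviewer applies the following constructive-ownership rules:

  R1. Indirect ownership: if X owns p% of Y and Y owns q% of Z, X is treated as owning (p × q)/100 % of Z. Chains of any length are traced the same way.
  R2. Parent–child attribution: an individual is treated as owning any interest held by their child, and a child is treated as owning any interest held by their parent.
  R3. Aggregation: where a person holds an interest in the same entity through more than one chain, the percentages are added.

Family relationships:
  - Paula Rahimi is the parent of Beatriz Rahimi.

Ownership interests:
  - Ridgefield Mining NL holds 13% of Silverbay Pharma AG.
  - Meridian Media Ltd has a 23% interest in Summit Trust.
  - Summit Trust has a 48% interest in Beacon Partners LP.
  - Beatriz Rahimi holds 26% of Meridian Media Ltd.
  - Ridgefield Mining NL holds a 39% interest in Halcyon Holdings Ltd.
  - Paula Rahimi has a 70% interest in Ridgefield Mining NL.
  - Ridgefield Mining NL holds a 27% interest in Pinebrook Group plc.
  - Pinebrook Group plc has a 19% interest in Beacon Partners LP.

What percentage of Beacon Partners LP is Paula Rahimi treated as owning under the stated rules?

By parent–child attribution (R2), Paula Rahimi is treated as owning Beatriz Rahimi's 26% interest in Meridian Media Ltd.
Chain via Ridgefield Mining NL → Pinebrook Group plc (R1): 70% × 27% × 19% = 3.591% of Beacon Partners LP.
Chain via Meridian Media Ltd → Summit Trust (R1): 26% × 23% × 48% = 2.8704% of Beacon Partners LP.
Aggregating (R3): 3.591% + 2.8704% = 6.4614%.

6.4614%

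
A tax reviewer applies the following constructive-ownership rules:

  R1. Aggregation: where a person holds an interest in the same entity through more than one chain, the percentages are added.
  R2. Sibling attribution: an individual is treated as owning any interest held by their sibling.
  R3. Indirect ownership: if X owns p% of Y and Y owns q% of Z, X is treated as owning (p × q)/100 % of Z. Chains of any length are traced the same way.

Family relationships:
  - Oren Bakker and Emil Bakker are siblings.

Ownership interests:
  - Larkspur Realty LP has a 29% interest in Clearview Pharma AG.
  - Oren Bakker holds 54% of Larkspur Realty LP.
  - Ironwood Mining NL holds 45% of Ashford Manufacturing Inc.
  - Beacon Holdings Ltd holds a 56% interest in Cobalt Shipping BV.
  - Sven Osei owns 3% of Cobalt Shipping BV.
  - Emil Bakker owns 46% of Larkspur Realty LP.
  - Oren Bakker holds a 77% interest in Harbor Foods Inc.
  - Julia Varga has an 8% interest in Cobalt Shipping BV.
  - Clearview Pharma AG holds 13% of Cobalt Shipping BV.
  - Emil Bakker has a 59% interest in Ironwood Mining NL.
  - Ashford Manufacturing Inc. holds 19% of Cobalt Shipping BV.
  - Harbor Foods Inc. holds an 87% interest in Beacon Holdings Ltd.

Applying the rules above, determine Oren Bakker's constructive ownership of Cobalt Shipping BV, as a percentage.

46.3289%

By sibling attribution (R2), Oren Bakker is treated as also owning Emil Bakker's interest in Larkspur Realty LP, giving 54% + 46% = 100%.
By sibling attribution (R2), Oren Bakker is treated as owning Emil Bakker's 59% interest in Ironwood Mining NL.
Chain via Harbor Foods Inc. → Beacon Holdings Ltd (R3): 77% × 87% × 56% = 37.5144% of Cobalt Shipping BV.
Chain via Larkspur Realty LP → Clearview Pharma AG (R3): 100% × 29% × 13% = 3.77% of Cobalt Shipping BV.
Chain via Ironwood Mining NL → Ashford Manufacturing Inc. (R3): 59% × 45% × 19% = 5.0445% of Cobalt Shipping BV.
Aggregating (R1): 37.5144% + 3.77% + 5.0445% = 46.3289%.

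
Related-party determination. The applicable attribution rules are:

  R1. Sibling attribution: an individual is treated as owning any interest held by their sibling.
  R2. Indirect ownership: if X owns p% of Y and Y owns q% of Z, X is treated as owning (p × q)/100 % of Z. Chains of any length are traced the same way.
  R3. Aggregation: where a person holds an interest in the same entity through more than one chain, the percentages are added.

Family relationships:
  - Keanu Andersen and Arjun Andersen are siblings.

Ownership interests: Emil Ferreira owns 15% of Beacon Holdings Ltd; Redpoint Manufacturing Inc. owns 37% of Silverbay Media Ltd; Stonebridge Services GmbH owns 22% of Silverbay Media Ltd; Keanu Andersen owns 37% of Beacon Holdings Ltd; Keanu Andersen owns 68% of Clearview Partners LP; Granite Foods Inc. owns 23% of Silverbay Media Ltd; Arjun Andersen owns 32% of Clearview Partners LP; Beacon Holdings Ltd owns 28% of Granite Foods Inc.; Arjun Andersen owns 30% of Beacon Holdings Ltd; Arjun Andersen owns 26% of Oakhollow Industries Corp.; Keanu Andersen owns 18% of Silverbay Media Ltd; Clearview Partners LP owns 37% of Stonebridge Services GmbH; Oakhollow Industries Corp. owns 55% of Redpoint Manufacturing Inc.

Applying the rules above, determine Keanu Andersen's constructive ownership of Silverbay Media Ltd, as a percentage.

By sibling attribution (R1), Keanu Andersen is treated as also owning Arjun Andersen's interest in Clearview Partners LP, giving 68% + 32% = 100%.
By sibling attribution (R1), Keanu Andersen is treated as also owning Arjun Andersen's interest in Beacon Holdings Ltd, giving 37% + 30% = 67%.
By sibling attribution (R1), Keanu Andersen is treated as owning Arjun Andersen's 26% interest in Oakhollow Industries Corp.
Chain via Clearview Partners LP → Stonebridge Services GmbH (R2): 100% × 37% × 22% = 8.14% of Silverbay Media Ltd.
Chain via Beacon Holdings Ltd → Granite Foods Inc. (R2): 67% × 28% × 23% = 4.3148% of Silverbay Media Ltd.
Direct interest in Silverbay Media Ltd: 18%.
Chain via Oakhollow Industries Corp. → Redpoint Manufacturing Inc. (R2): 26% × 55% × 37% = 5.291% of Silverbay Media Ltd.
Aggregating (R3): 8.14% + 4.3148% + 18% + 5.291% = 35.7458%.

35.7458%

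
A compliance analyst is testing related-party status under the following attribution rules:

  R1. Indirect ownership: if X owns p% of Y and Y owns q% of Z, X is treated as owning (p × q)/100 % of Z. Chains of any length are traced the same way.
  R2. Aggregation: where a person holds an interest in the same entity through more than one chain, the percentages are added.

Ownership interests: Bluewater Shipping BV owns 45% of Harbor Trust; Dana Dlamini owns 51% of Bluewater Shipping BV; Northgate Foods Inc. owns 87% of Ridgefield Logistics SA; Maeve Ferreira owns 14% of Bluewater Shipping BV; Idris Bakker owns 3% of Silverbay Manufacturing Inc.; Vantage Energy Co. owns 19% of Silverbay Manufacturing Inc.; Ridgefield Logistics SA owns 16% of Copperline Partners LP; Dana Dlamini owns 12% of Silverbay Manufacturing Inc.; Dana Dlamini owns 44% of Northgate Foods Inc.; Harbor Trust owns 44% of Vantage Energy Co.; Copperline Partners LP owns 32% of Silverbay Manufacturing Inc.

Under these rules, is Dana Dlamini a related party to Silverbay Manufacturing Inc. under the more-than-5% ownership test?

Chain via Bluewater Shipping BV → Harbor Trust → Vantage Energy Co. (R1): 51% × 45% × 44% × 19% = 1.91862% of Silverbay Manufacturing Inc.
Chain via Northgate Foods Inc. → Ridgefield Logistics SA → Copperline Partners LP (R1): 44% × 87% × 16% × 32% = 1.959936% of Silverbay Manufacturing Inc.
Direct interest in Silverbay Manufacturing Inc: 12%.
Aggregating (R2): 1.91862% + 1.959936% + 12% = 15.878556%.
15.878556% exceeds the 5% threshold, so Dana is a related party to Silverbay Manufacturing Inc.

Yes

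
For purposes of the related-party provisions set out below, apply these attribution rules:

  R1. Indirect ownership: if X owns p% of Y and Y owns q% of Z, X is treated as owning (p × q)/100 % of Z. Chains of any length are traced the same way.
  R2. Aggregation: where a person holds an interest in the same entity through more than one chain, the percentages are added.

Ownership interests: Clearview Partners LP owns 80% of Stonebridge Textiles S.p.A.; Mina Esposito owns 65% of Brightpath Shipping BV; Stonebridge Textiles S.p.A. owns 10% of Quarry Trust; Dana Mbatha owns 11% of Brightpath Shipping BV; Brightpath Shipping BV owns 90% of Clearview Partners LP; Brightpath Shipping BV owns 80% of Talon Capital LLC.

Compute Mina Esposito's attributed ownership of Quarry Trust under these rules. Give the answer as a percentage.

Chain via Brightpath Shipping BV → Clearview Partners LP → Stonebridge Textiles S.p.A. (R1): 65% × 90% × 80% × 10% = 4.68% of Quarry Trust.

4.68%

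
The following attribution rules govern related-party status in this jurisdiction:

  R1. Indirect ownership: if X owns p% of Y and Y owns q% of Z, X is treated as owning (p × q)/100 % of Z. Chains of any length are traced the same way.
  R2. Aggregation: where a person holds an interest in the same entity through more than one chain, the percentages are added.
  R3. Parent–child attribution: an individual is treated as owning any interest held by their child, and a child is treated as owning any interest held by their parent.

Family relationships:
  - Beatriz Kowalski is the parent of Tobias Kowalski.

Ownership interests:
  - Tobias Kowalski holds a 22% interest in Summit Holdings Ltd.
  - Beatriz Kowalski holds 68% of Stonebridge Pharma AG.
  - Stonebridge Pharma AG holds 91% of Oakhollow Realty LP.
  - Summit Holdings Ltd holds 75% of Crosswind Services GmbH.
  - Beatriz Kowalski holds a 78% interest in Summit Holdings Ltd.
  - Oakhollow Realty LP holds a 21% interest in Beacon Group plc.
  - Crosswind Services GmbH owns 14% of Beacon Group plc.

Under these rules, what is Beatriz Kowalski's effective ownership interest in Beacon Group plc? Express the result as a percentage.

23.4948%

By parent–child attribution (R3), Beatriz Kowalski is treated as also owning Tobias Kowalski's interest in Summit Holdings Ltd, giving 78% + 22% = 100%.
Chain via Stonebridge Pharma AG → Oakhollow Realty LP (R1): 68% × 91% × 21% = 12.9948% of Beacon Group plc.
Chain via Summit Holdings Ltd → Crosswind Services GmbH (R1): 100% × 75% × 14% = 10.5% of Beacon Group plc.
Aggregating (R2): 12.9948% + 10.5% = 23.4948%.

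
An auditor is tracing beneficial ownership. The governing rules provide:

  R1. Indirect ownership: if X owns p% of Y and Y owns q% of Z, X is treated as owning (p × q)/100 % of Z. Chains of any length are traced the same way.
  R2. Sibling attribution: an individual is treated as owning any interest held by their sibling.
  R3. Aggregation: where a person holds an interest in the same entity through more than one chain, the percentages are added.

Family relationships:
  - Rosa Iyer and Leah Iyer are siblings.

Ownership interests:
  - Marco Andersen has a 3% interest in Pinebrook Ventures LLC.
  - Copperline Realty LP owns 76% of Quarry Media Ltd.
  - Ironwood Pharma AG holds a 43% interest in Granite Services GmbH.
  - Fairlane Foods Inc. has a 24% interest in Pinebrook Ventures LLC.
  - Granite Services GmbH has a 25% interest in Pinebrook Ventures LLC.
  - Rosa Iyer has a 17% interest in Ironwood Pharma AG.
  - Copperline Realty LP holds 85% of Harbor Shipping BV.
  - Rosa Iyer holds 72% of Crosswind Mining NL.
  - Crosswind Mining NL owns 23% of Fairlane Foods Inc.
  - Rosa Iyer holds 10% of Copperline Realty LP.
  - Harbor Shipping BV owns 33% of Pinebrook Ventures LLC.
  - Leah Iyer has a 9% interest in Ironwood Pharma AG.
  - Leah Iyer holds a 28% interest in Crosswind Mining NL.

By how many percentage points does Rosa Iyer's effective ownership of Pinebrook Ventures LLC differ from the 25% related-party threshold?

13.88

By sibling attribution (R2), Rosa Iyer is treated as also owning Leah Iyer's interest in Ironwood Pharma AG, giving 17% + 9% = 26%.
By sibling attribution (R2), Rosa Iyer is treated as also owning Leah Iyer's interest in Crosswind Mining NL, giving 72% + 28% = 100%.
Chain via Ironwood Pharma AG → Granite Services GmbH (R1): 26% × 43% × 25% = 2.795% of Pinebrook Ventures LLC.
Chain via Copperline Realty LP → Harbor Shipping BV (R1): 10% × 85% × 33% = 2.805% of Pinebrook Ventures LLC.
Chain via Crosswind Mining NL → Fairlane Foods Inc. (R1): 100% × 23% × 24% = 5.52% of Pinebrook Ventures LLC.
Aggregating (R3): 2.795% + 2.805% + 5.52% = 11.12%.
11.12% falls short of the 25% threshold by 13.88 percentage points.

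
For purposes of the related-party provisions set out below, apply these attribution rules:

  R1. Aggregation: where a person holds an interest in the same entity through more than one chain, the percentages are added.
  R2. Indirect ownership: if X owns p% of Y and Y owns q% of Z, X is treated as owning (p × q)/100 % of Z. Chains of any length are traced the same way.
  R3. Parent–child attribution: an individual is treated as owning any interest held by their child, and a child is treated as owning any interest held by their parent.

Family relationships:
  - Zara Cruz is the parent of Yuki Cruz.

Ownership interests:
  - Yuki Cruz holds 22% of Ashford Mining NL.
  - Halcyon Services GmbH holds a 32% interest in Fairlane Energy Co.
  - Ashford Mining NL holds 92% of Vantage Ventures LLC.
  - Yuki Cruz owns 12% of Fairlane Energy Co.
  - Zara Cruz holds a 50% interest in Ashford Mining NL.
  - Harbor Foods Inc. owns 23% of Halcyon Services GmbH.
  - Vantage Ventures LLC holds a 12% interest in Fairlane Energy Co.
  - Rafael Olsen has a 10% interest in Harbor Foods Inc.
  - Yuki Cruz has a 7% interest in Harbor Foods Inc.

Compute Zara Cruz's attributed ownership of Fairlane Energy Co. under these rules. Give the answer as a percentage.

By parent–child attribution (R3), Zara Cruz is treated as also owning Yuki Cruz's interest in Ashford Mining NL, giving 50% + 22% = 72%.
By parent–child attribution (R3), Zara Cruz is treated as owning Yuki Cruz's 7% interest in Harbor Foods Inc.
By parent–child attribution (R3), Zara Cruz is treated as owning Yuki Cruz's 12% interest in Fairlane Energy Co.
Chain via Ashford Mining NL → Vantage Ventures LLC (R2): 72% × 92% × 12% = 7.9488% of Fairlane Energy Co.
Chain via Harbor Foods Inc. → Halcyon Services GmbH (R2): 7% × 23% × 32% = 0.5152% of Fairlane Energy Co.
Direct interest in Fairlane Energy Co: 12%.
Aggregating (R1): 7.9488% + 0.5152% + 12% = 20.464%.

20.464%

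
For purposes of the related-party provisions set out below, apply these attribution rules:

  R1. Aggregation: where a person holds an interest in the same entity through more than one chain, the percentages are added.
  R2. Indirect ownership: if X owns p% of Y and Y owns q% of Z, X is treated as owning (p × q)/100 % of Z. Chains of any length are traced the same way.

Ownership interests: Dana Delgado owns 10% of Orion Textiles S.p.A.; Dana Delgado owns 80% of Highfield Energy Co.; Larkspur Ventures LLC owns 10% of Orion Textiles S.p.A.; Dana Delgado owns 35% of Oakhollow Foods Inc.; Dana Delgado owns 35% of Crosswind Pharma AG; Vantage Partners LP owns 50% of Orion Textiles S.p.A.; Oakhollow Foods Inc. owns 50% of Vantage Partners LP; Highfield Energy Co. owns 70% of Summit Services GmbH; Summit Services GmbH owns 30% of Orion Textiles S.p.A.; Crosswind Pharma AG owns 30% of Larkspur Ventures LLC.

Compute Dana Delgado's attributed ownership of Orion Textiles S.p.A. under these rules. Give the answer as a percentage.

Chain via Highfield Energy Co. → Summit Services GmbH (R2): 80% × 70% × 30% = 16.8% of Orion Textiles S.p.A.
Chain via Crosswind Pharma AG → Larkspur Ventures LLC (R2): 35% × 30% × 10% = 1.05% of Orion Textiles S.p.A.
Chain via Oakhollow Foods Inc. → Vantage Partners LP (R2): 35% × 50% × 50% = 8.75% of Orion Textiles S.p.A.
Direct interest in Orion Textiles S.p.A: 10%.
Aggregating (R1): 16.8% + 1.05% + 8.75% + 10% = 36.6%.

36.6%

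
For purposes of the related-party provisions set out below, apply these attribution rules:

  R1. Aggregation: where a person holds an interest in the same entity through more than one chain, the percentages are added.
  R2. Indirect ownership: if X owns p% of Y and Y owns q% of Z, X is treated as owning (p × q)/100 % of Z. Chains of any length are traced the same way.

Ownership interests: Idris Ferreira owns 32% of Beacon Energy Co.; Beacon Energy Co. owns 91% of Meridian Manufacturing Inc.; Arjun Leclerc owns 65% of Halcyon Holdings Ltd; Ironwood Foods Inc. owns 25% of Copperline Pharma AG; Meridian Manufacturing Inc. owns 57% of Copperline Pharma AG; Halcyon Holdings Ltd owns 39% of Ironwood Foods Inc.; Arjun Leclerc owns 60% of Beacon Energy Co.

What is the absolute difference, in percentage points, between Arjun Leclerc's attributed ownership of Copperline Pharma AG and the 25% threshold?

12.4595

Chain via Beacon Energy Co. → Meridian Manufacturing Inc. (R2): 60% × 91% × 57% = 31.122% of Copperline Pharma AG.
Chain via Halcyon Holdings Ltd → Ironwood Foods Inc. (R2): 65% × 39% × 25% = 6.3375% of Copperline Pharma AG.
Aggregating (R1): 31.122% + 6.3375% = 37.4595%.
37.4595% exceeds the 25% threshold by 12.4595 percentage points.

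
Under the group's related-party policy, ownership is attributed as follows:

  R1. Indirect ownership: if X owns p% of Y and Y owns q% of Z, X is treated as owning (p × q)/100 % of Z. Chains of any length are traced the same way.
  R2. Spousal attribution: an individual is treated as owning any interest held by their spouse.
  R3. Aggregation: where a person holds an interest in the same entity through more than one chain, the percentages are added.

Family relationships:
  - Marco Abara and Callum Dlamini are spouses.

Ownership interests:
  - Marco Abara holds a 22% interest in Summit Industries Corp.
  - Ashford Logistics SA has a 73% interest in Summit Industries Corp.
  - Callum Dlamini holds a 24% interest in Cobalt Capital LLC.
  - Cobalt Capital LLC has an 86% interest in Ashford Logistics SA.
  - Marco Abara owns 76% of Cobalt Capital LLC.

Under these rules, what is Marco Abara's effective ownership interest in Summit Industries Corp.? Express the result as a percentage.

By spousal attribution (R2), Marco Abara is treated as also owning Callum Dlamini's interest in Cobalt Capital LLC, giving 76% + 24% = 100%.
Chain via Cobalt Capital LLC → Ashford Logistics SA (R1): 100% × 86% × 73% = 62.78% of Summit Industries Corp.
Direct interest in Summit Industries Corp: 22%.
Aggregating (R3): 62.78% + 22% = 84.78%.

84.78%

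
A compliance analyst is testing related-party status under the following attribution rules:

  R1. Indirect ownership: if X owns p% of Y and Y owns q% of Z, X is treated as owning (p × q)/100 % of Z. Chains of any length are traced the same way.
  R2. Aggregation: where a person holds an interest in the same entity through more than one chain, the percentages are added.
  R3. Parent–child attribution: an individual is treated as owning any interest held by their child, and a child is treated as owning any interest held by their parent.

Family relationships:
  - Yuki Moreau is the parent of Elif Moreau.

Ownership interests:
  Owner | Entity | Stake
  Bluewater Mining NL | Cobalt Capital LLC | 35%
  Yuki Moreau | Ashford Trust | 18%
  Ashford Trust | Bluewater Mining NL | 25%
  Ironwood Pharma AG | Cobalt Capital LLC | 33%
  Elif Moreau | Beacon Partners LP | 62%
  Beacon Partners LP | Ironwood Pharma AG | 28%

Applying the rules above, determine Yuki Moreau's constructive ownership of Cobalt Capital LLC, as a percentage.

7.3038%

By parent–child attribution (R3), Yuki Moreau is treated as owning Elif Moreau's 62% interest in Beacon Partners LP.
Chain via Ashford Trust → Bluewater Mining NL (R1): 18% × 25% × 35% = 1.575% of Cobalt Capital LLC.
Chain via Beacon Partners LP → Ironwood Pharma AG (R1): 62% × 28% × 33% = 5.7288% of Cobalt Capital LLC.
Aggregating (R2): 1.575% + 5.7288% = 7.3038%.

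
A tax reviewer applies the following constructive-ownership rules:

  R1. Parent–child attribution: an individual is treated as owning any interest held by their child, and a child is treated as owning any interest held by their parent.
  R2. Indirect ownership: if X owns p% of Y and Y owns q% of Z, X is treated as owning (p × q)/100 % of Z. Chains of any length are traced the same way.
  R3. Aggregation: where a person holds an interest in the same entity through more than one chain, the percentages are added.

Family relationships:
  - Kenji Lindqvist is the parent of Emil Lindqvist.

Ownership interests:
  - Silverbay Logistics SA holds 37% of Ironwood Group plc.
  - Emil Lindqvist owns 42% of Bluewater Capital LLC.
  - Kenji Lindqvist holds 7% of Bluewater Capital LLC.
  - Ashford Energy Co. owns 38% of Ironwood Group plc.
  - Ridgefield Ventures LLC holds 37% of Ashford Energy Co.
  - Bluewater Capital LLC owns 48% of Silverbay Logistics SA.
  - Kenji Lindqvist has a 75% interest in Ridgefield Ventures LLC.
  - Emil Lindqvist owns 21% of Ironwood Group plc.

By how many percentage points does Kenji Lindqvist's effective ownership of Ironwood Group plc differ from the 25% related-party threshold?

By parent–child attribution (R1), Kenji Lindqvist is treated as also owning Emil Lindqvist's interest in Bluewater Capital LLC, giving 7% + 42% = 49%.
By parent–child attribution (R1), Kenji Lindqvist is treated as owning Emil Lindqvist's 21% interest in Ironwood Group plc.
Chain via Bluewater Capital LLC → Silverbay Logistics SA (R2): 49% × 48% × 37% = 8.7024% of Ironwood Group plc.
Chain via Ridgefield Ventures LLC → Ashford Energy Co. (R2): 75% × 37% × 38% = 10.545% of Ironwood Group plc.
Direct interest in Ironwood Group plc: 21%.
Aggregating (R3): 8.7024% + 10.545% + 21% = 40.2474%.
40.2474% exceeds the 25% threshold by 15.2474 percentage points.

15.2474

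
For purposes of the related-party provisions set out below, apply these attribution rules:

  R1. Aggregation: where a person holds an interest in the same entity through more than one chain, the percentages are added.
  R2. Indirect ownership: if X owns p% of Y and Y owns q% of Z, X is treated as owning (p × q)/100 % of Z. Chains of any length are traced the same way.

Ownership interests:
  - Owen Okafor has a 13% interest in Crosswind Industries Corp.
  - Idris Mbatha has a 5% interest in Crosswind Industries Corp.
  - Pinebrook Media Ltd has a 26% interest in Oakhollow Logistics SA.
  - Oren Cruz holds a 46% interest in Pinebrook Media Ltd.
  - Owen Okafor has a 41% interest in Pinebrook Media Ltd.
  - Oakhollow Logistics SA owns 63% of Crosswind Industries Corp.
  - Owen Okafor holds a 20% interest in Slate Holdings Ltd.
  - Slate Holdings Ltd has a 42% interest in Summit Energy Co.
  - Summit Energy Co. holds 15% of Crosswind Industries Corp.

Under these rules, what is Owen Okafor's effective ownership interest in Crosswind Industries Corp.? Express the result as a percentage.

20.9758%

Chain via Slate Holdings Ltd → Summit Energy Co. (R2): 20% × 42% × 15% = 1.26% of Crosswind Industries Corp.
Chain via Pinebrook Media Ltd → Oakhollow Logistics SA (R2): 41% × 26% × 63% = 6.7158% of Crosswind Industries Corp.
Direct interest in Crosswind Industries Corp: 13%.
Aggregating (R1): 1.26% + 6.7158% + 13% = 20.9758%.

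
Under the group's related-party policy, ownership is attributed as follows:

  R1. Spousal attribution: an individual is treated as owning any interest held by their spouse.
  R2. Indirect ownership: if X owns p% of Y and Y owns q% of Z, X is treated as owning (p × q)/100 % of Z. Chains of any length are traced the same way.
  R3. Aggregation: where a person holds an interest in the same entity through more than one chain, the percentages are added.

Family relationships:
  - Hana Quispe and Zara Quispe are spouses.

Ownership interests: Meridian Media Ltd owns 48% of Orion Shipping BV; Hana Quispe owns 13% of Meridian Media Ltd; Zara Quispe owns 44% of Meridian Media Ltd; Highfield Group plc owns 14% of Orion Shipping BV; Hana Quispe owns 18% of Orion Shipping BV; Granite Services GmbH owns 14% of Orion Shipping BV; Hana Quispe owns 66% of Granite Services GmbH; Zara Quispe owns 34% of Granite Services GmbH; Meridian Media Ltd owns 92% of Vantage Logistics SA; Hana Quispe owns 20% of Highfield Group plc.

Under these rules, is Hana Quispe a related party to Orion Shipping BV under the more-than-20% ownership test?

By spousal attribution (R1), Hana Quispe is treated as also owning Zara Quispe's interest in Meridian Media Ltd, giving 13% + 44% = 57%.
By spousal attribution (R1), Hana Quispe is treated as also owning Zara Quispe's interest in Granite Services GmbH, giving 66% + 34% = 100%.
Chain via Meridian Media Ltd (R2): 57% × 48% = 27.36% of Orion Shipping BV.
Chain via Highfield Group plc (R2): 20% × 14% = 2.8% of Orion Shipping BV.
Chain via Granite Services GmbH (R2): 100% × 14% = 14% of Orion Shipping BV.
Direct interest in Orion Shipping BV: 18%.
Aggregating (R3): 27.36% + 2.8% + 14% + 18% = 62.16%.
62.16% exceeds the 20% threshold, so Hana is a related party to Orion Shipping BV.

Yes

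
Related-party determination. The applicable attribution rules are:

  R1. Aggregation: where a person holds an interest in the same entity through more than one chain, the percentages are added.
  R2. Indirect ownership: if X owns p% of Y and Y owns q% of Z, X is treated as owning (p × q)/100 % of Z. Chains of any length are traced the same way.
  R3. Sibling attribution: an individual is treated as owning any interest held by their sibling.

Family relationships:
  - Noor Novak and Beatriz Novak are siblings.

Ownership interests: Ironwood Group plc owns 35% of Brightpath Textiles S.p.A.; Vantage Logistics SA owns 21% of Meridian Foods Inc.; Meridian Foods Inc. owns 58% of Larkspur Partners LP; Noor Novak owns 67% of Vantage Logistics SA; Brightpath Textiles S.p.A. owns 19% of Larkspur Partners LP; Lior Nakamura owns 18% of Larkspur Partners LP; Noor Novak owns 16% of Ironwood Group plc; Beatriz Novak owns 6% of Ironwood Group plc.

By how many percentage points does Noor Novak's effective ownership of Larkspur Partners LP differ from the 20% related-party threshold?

By sibling attribution (R3), Noor Novak is treated as also owning Beatriz Novak's interest in Ironwood Group plc, giving 16% + 6% = 22%.
Chain via Ironwood Group plc → Brightpath Textiles S.p.A. (R2): 22% × 35% × 19% = 1.463% of Larkspur Partners LP.
Chain via Vantage Logistics SA → Meridian Foods Inc. (R2): 67% × 21% × 58% = 8.1606% of Larkspur Partners LP.
Aggregating (R1): 1.463% + 8.1606% = 9.6236%.
9.6236% falls short of the 20% threshold by 10.3764 percentage points.

10.3764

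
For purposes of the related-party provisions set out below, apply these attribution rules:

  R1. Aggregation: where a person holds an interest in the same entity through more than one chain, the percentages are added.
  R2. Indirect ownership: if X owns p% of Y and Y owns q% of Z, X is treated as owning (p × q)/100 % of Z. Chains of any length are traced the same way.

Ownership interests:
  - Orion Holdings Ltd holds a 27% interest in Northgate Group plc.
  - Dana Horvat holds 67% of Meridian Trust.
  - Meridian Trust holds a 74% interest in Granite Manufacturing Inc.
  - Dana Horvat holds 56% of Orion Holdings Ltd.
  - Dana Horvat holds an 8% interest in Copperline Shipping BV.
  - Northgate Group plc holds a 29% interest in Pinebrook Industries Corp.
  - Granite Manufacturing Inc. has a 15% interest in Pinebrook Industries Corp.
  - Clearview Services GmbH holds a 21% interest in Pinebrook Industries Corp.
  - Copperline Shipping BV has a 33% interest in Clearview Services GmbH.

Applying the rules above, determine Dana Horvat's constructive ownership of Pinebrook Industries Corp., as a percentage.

Chain via Orion Holdings Ltd → Northgate Group plc (R2): 56% × 27% × 29% = 4.3848% of Pinebrook Industries Corp.
Chain via Copperline Shipping BV → Clearview Services GmbH (R2): 8% × 33% × 21% = 0.5544% of Pinebrook Industries Corp.
Chain via Meridian Trust → Granite Manufacturing Inc. (R2): 67% × 74% × 15% = 7.437% of Pinebrook Industries Corp.
Aggregating (R1): 4.3848% + 0.5544% + 7.437% = 12.3762%.

12.3762%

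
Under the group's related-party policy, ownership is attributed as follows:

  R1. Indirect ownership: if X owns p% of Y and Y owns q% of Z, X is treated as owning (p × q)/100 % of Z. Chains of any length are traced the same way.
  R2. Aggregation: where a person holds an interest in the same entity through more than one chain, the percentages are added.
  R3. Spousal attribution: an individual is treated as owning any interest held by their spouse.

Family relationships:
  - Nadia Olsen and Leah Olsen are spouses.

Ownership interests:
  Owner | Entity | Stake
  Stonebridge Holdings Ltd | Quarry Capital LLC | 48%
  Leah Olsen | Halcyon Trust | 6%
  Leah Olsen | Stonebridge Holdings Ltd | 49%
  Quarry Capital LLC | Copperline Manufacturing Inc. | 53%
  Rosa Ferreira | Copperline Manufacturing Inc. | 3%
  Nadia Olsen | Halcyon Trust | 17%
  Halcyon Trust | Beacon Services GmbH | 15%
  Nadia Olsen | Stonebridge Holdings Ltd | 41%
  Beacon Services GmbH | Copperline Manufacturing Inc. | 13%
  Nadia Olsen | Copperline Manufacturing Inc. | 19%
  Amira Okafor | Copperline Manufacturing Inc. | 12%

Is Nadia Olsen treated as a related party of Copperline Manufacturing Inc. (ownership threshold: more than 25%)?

By spousal attribution (R3), Nadia Olsen is treated as also owning Leah Olsen's interest in Stonebridge Holdings Ltd, giving 41% + 49% = 90%.
By spousal attribution (R3), Nadia Olsen is treated as also owning Leah Olsen's interest in Halcyon Trust, giving 17% + 6% = 23%.
Chain via Stonebridge Holdings Ltd → Quarry Capital LLC (R1): 90% × 48% × 53% = 22.896% of Copperline Manufacturing Inc.
Chain via Halcyon Trust → Beacon Services GmbH (R1): 23% × 15% × 13% = 0.4485% of Copperline Manufacturing Inc.
Direct interest in Copperline Manufacturing Inc: 19%.
Aggregating (R2): 22.896% + 0.4485% + 19% = 42.3445%.
42.3445% exceeds the 25% threshold, so Nadia is a related party to Copperline Manufacturing Inc.

Yes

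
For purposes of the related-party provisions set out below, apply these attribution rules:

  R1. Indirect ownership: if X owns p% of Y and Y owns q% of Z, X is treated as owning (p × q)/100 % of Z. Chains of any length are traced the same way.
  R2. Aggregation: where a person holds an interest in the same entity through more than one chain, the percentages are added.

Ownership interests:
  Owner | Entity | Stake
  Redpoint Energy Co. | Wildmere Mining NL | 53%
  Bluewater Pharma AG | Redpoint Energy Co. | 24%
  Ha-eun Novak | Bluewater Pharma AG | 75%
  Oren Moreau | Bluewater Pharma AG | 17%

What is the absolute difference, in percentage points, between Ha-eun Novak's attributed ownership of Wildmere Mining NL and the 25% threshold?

Chain via Bluewater Pharma AG → Redpoint Energy Co. (R1): 75% × 24% × 53% = 9.54% of Wildmere Mining NL.
9.54% falls short of the 25% threshold by 15.46 percentage points.

15.46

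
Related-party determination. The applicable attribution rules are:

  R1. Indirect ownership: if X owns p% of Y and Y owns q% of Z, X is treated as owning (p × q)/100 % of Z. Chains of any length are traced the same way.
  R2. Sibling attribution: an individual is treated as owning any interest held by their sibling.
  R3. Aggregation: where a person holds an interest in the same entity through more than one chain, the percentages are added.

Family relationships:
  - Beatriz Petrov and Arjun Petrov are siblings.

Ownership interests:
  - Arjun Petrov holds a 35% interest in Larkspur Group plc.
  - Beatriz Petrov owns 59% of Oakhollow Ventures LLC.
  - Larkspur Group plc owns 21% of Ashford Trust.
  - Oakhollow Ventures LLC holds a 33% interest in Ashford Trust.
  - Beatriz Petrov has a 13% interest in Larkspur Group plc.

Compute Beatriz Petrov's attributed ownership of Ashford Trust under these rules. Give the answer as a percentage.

29.55%

By sibling attribution (R2), Beatriz Petrov is treated as also owning Arjun Petrov's interest in Larkspur Group plc, giving 13% + 35% = 48%.
Chain via Larkspur Group plc (R1): 48% × 21% = 10.08% of Ashford Trust.
Chain via Oakhollow Ventures LLC (R1): 59% × 33% = 19.47% of Ashford Trust.
Aggregating (R3): 10.08% + 19.47% = 29.55%.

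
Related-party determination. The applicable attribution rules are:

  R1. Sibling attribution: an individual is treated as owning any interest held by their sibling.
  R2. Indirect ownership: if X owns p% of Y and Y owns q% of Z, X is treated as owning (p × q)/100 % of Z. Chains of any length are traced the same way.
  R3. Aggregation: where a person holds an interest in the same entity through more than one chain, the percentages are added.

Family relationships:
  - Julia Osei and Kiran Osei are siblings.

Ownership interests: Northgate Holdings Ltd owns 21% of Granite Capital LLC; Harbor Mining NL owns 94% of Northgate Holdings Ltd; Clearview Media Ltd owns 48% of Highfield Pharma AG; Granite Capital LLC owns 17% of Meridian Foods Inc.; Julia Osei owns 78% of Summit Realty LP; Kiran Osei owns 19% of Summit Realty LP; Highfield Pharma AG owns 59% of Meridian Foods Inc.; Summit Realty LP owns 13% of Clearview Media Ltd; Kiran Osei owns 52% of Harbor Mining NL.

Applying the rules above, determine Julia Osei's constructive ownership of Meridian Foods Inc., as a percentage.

5.316168%

By sibling attribution (R1), Julia Osei is treated as also owning Kiran Osei's interest in Summit Realty LP, giving 78% + 19% = 97%.
By sibling attribution (R1), Julia Osei is treated as owning Kiran Osei's 52% interest in Harbor Mining NL.
Chain via Summit Realty LP → Clearview Media Ltd → Highfield Pharma AG (R2): 97% × 13% × 48% × 59% = 3.571152% of Meridian Foods Inc.
Chain via Harbor Mining NL → Northgate Holdings Ltd → Granite Capital LLC (R2): 52% × 94% × 21% × 17% = 1.745016% of Meridian Foods Inc.
Aggregating (R3): 3.571152% + 1.745016% = 5.316168%.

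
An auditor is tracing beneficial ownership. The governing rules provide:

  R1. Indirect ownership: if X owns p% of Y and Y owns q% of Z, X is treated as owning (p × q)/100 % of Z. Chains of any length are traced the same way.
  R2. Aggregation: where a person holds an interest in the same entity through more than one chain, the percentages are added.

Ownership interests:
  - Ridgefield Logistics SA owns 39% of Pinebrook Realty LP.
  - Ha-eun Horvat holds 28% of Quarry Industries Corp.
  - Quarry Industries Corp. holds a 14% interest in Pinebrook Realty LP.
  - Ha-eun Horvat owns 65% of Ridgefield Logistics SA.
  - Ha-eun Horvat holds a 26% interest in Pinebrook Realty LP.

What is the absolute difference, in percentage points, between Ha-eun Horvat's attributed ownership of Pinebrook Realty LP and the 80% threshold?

Chain via Quarry Industries Corp. (R1): 28% × 14% = 3.92% of Pinebrook Realty LP.
Chain via Ridgefield Logistics SA (R1): 65% × 39% = 25.35% of Pinebrook Realty LP.
Direct interest in Pinebrook Realty LP: 26%.
Aggregating (R2): 3.92% + 25.35% + 26% = 55.27%.
55.27% falls short of the 80% threshold by 24.73 percentage points.

24.73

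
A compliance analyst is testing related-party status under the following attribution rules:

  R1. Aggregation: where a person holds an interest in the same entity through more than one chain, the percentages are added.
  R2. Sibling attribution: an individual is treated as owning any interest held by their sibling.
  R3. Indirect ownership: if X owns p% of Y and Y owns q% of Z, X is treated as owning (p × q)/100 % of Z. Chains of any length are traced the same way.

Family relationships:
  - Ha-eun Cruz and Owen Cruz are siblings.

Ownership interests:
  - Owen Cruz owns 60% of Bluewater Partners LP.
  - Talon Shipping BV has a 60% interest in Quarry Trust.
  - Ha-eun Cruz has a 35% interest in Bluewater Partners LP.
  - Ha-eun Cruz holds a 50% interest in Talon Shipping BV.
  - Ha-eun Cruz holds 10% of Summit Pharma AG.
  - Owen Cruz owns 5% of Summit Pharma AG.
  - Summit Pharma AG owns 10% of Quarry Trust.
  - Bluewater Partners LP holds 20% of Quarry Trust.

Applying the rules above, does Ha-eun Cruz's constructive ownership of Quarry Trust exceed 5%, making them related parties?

Yes

By sibling attribution (R2), Ha-eun Cruz is treated as also owning Owen Cruz's interest in Bluewater Partners LP, giving 35% + 60% = 95%.
By sibling attribution (R2), Ha-eun Cruz is treated as also owning Owen Cruz's interest in Summit Pharma AG, giving 10% + 5% = 15%.
Chain via Talon Shipping BV (R3): 50% × 60% = 30% of Quarry Trust.
Chain via Bluewater Partners LP (R3): 95% × 20% = 19% of Quarry Trust.
Chain via Summit Pharma AG (R3): 15% × 10% = 1.5% of Quarry Trust.
Aggregating (R1): 30% + 19% + 1.5% = 50.5%.
50.5% exceeds the 5% threshold, so Ha-eun is a related party to Quarry Trust.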